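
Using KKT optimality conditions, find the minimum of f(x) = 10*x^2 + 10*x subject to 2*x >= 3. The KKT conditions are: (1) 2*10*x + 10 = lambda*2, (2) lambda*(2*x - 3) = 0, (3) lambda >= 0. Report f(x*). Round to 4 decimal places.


Step 1: Try lambda = 0 (constraint inactive).
x_unc = -10/(2*10) = -0.5
Check: 2*-0.5 = -1.0 < 3 -- violated!
Step 2: Constraint must be active: 2*x = 3
x* = 3/2 = 1.5
lambda = (2*10*1.5 + 10)/2 = 20.0
Step 3: Compute optimal value.
f(x*) = 10*1.5^2 + 10*1.5 = 37.5


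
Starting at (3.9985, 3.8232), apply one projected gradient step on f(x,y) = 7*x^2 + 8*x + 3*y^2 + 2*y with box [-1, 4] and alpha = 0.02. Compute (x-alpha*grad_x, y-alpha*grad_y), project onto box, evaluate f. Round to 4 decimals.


Step 1: Compute gradient at (3.9985, 3.8232).
grad_x = 2*7*3.9985 + 8 = 63.979
grad_y = 2*3*3.8232 + 2 = 24.9392
Step 2: Gradient step.
x_raw = 3.9985 - 0.02*63.979 = 2.7189
y_raw = 3.8232 - 0.02*24.9392 = 3.3244
Step 3: Project onto [-1, 4].
x_proj = clip(2.7189) = 2.7189
y_proj = clip(3.3244) = 3.3244
Step 4: Evaluate f.
f(2.7189, 3.3244) = 113.3031


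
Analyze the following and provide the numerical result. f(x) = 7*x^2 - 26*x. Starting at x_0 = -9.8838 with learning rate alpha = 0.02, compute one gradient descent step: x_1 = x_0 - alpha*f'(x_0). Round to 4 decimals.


We compute the gradient at x_0 and apply the update.
f'(x) = 14*x - 26
f'(-9.8838) = 14*-9.8838 - 26 = -164.3732
x_1 = -9.8838 - 0.02*-164.3732 = -6.5963


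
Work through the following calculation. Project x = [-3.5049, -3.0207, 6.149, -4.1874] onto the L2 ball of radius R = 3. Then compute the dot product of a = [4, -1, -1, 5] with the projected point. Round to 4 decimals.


Step 1: Compute ||x|| (intermediates to 6 decimals).
||x|| = sqrt((-3.5049)^2 + (-3.0207)^2 + 6.149^2 + (-4.1874)^2) = 8.760906
Step 2: Project.
Since ||x|| > R, scale = R/||x|| = 3/8.760906 = 0.34243, proj(x) = scale * x
proj(x) = [-1.200183, -1.034378, 2.105602, -1.433891]
Step 3: Dot product.
a^T * proj(x) = 4*(-1.200183) - 1*(-1.034378) - 1*2.105602 + 5*(-1.433891) = -13.0414


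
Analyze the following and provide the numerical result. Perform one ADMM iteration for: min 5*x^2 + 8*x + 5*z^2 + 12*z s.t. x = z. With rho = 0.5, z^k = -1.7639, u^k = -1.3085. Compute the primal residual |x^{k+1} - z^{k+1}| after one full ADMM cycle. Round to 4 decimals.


ADMM iteration with rho = 0.5, z^k = -1.7639, u^k = -1.3085
Step 1: x-update.
Minimize 5*x^2 + 8*x + (0.5/2)*(x + 1.7639 - 1.3085)^2
FOC: (2*5 + 0.5)*x = -8 + 0.5*(-1.7639 + 1.3085)
x^{k+1} = -0.7836
Step 2: z-update.
Minimize 5*z^2 + 12*z + (0.5/2)*(-0.7836 - z - 1.3085)^2
FOC: (2*5 + 0.5)*z = -12 + 0.5*(-0.7836 - 1.3085)
z^{k+1} = -1.2425
Step 3: u-update.
u^{k+1} = -1.3085 - 0.7836 + 1.2425 = -0.8496
Step 4: Primal residual = |-0.7836 + 1.2425| = 0.4589


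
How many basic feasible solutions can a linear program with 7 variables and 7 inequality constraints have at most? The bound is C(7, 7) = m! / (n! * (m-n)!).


Each vertex corresponds to some choice of n active constraints out of m, so the number of vertices is at most C(m, n) = m! / (n!(m-n)!).
m = 7, n = 7
Numerator: 7 * 6 * 5 * 4 * 3 * 2 * 1
Denominator: 7! = 5040
C(7, 7) = 1


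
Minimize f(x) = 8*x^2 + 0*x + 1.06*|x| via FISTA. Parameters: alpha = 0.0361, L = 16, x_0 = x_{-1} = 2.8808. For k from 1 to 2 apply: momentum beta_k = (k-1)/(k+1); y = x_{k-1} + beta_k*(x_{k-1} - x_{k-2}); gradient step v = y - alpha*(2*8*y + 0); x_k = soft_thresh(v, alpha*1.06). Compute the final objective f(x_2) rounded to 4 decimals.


FISTA on f(x) = 8*x^2 + 0*x + 1.06*|x|
L = 16, alpha = 0.0361
Iteration 1: beta = 0.0, y = 2.8808 + 0.0*(2.8808 - 2.8808) = 2.8808
  grad(y) = 46.0928, v = y - alpha*grad = 1.2168
  prox(v) = soft_thresh(1.2168, 0.0383) = 1.1786
Iteration 2: beta = 0.3333, y = 1.1786 + 0.3333*(1.1786 - 2.8808) = 0.6112
  grad(y) = 9.7789, v = y - alpha*grad = 0.2582
  prox(v) = soft_thresh(0.2582, 0.0383) = 0.2199
f(x_2) = 8*0.2199^2 + 0*0.2199 + 1.06*|0.2199| = 0.6199


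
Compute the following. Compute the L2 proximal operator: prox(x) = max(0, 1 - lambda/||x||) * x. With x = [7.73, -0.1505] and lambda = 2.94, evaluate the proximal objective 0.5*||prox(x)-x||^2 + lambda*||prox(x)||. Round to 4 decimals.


Step 1: Compute ||x||.
||x|| = 7.7315
Step 2: Compute scaling factor.
scale = max(0, 1 - 2.94/7.7315) = 0.6197
Step 3: prox(x) = [4.7906, -0.0933]
||prox(x)|| = 4.7915
Step 4: Proximal objective.
0.5*||prox-x||^2 = 4.3218
lambda*||prox|| = 14.087
Total = 18.4087


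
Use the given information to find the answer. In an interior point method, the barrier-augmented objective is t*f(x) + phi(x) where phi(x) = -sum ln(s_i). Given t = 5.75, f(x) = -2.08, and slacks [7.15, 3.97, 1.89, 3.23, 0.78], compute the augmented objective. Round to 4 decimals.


Step 1: Compute log-barrier.
ln values: [1.9671, 1.3788, 0.6366, 1.1725, -0.2485]
phi = -(1.9671 + 1.3788 + 0.6366 + 1.1725 - 0.2485) = -4.9065
Step 2: Compute augmented objective.
t*f(x) = 5.75*-2.08 = -11.96
Total = -11.96 - 4.9065 = -16.8665


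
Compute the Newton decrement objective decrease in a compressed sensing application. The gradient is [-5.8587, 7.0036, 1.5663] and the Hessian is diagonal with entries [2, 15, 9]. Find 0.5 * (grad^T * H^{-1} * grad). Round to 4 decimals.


Step 1: H is diagonal, so H^(-1) * g = [-2.9294, 0.4669, 0.174].
Step 2: g^T H^(-1) g = sum_i g_i^2 / H_ii
  = (-5.8587)^2/2 + (7.0036)^2/15 + (1.5663)^2/9
  = 17.1622 + 3.27 + 0.2726 = 20.7048
Step 3: Objective decrease = 0.5 * g^T H^(-1) g = 10.3524


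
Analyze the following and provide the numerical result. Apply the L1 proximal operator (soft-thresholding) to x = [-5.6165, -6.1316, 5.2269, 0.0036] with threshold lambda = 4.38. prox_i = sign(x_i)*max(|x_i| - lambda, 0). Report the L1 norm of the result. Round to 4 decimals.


Soft-thresholding with lambda = 4.38:
prox(-5.6165) = sign(-5.6165)*max(|-5.6165| - 4.38, 0) = -1.2365
prox(-6.1316) = sign(-6.1316)*max(|-6.1316| - 4.38, 0) = -1.7516
prox(5.2269) = sign(5.2269)*max(|5.2269| - 4.38, 0) = 0.8469
prox(0.0036) = sign(0.0036)*max(|0.0036| - 4.38, 0) = 0.0
prox(x) = [-1.2365, -1.7516, 0.8469, 0.0]
||prox(x)||_1 = 1.2365 + 1.7516 + 0.8469 + 0.0 = 3.835


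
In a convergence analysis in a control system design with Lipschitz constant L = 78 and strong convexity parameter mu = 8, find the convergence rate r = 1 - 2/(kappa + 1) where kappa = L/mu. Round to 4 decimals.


Step 1: Compute the condition number.
kappa = L/mu = 78/8 = 9.75
Step 2: Compute the convergence rate.
r = 1 - 2/(kappa + 1) = 1 - 2*mu/(L + mu) = (L - mu)/(L + mu) = 70/86 = 0.814


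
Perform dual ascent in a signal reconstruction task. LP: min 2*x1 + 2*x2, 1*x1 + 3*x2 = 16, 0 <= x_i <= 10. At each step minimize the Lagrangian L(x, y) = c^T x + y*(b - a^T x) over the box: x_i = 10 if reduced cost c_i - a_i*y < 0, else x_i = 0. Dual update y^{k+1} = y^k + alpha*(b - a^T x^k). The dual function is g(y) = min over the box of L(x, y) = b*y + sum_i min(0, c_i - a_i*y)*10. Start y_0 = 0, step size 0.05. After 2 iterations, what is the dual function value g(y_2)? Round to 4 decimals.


Dual ascent for LP: min 2*x1 + 2*x2, 1*x1 + 3*x2 = 16, 0 <= x_i <= 10
Step 1: y^k = 0.0, reduced costs: (2.0, 2.0)
  x^k = (0.0, 0.0), subgradient = b - a^T x = 16.0
  y^{k+1} = 0.0 + 0.05*16.0 = 0.8
Step 2: y^k = 0.8, reduced costs: (1.2, -0.4)
  x^k = (0.0, 10.0), subgradient = b - a^T x = -14.0
  y^{k+1} = 0.8 + 0.05*-14.0 = 0.1
Dual objective at y_2 = 0.1: reduced costs (1.9, 1.7), box minimizer x = (0.0, 0.0)
g(y_2) = b*y + (c1 - a1*y)*x1 + (c2 - a2*y)*x2 = 16*0.1 + 1.9*0.0 + 1.7*0.0 = 1.6 + 0.0 + 0.0 = 1.6


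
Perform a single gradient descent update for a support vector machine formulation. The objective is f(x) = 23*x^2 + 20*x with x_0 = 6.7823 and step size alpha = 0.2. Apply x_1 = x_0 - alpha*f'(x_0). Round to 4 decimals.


We compute the gradient at x_0 and apply the update.
f'(x) = 46*x + 20
f'(6.7823) = 46*6.7823 + 20 = 331.9858
x_1 = 6.7823 - 0.2*331.9858 = -59.6149


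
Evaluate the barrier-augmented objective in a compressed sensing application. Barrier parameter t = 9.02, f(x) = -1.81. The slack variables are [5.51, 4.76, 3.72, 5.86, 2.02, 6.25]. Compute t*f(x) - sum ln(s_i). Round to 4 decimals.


Step 1: Compute log-barrier.
ln values: [1.7066, 1.5602, 1.3137, 1.7681, 0.7031, 1.8326]
phi = -(1.7066 + 1.5602 + 1.3137 + 1.7681 + 0.7031 + 1.8326) = -8.8844
Step 2: Compute augmented objective.
t*f(x) = 9.02*-1.81 = -16.3262
Total = -16.3262 - 8.8844 = -25.2106


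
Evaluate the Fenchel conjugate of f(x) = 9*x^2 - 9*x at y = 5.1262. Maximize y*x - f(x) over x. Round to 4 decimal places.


f*(y) = sup_x {y*x - a*x^2 - b*x} = sup_x {(y-b)*x - a*x^2}
FOC: (y - b) - 2a*x = 0 => x* = (y - b)/(2a)
x* = (5.1262 + 9)/(2*9) = 0.7848
f*(5.1262) = (y-b)^2/(4a) = (5.1262 + 9)^2/(4*9)
= 199.5495/36 = 5.543


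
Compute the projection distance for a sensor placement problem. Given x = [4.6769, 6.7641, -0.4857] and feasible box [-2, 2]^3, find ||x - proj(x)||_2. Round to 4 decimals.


Project each component onto [-2, 2].
clip(4.6769) = 2.0, clip(6.7641) = 2.0, clip(-0.4857) = -0.4857
Projection = [2.0, 2.0, -0.4857]
Squared diffs: [7.1658, 22.6966, 0.0]
Distance = sqrt(29.8624) = 5.4647


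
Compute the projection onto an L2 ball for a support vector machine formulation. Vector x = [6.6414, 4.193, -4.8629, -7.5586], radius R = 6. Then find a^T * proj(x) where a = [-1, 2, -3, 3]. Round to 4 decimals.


Step 1: Compute ||x|| (intermediates to 6 decimals).
||x|| = sqrt(6.6414^2 + 4.193^2 + (-4.8629)^2 + (-7.5586)^2) = 11.936066
Step 2: Project.
Since ||x|| > R, scale = R/||x|| = 6/11.936066 = 0.502678, proj(x) = scale * x
proj(x) = [3.338486, 2.107729, -2.444473, -3.799542]
Step 3: Dot product.
a^T * proj(x) = -1*3.338486 + 2*2.107729 - 3*(-2.444473) + 3*(-3.799542) = -3.1882


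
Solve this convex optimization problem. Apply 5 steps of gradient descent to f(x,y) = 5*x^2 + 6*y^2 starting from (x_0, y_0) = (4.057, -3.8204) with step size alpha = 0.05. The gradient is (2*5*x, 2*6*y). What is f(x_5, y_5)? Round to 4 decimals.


Gradient descent on f(x,y) = 5*x^2 + 6*y^2.
Starting point: (4.057, -3.8204), alpha = 0.05
Step 1: grad_x = 2*5*4.057 = 40.57, grad_y = 2*6*-3.8204 = -45.8448
  x_1 = 4.057 - 0.05*40.57 = 2.0285
  y_1 = -3.8204 - 0.05*-45.8448 = -1.5282
Step 2: grad_x = 2*5*2.0285 = 20.285, grad_y = 2*6*-1.5282 = -18.3379
  x_2 = 2.0285 - 0.05*20.285 = 1.0143
  y_2 = -1.5282 - 0.05*-18.3379 = -0.6113
Step 3: grad_x = 2*5*1.0143 = 10.1425, grad_y = 2*6*-0.6113 = -7.3352
  x_3 = 1.0143 - 0.05*10.1425 = 0.5071
  y_3 = -0.6113 - 0.05*-7.3352 = -0.2445
Step 4: grad_x = 2*5*0.5071 = 5.0713, grad_y = 2*6*-0.2445 = -2.9341
  x_4 = 0.5071 - 0.05*5.0713 = 0.2536
  y_4 = -0.2445 - 0.05*-2.9341 = -0.0978
Step 5: grad_x = 2*5*0.2536 = 2.5356, grad_y = 2*6*-0.0978 = -1.1736
  x_5 = 0.2536 - 0.05*2.5356 = 0.1268
  y_5 = -0.0978 - 0.05*-1.1736 = -0.0391
f(0.1268, -0.0391) = 5*0.1268^2 + 6*(-0.0391)^2 = 0.0896


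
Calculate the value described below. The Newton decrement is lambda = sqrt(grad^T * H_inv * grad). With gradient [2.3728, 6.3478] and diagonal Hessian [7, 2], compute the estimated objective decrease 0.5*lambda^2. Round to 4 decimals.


Step 1: H is diagonal, so H^(-1) * g = [0.339, 3.1739].
Step 2: g^T H^(-1) g = sum_i g_i^2 / H_ii
  = (2.3728)^2/7 + (6.3478)^2/2
  = 0.8043 + 20.1473 = 20.9516
Step 3: Objective decrease = 0.5 * g^T H^(-1) g = 10.4758


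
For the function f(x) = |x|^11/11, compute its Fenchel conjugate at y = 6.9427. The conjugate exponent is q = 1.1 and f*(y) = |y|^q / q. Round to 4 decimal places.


The conjugate exponent q satisfies 1/p + 1/q = 1.
p = 11, so q = 11/(11 - 1) = 1.1
|y|^q = 6.9427^1.1 = 8.4272
f*(6.9427) = 8.4272 / 1.1 = 7.6611


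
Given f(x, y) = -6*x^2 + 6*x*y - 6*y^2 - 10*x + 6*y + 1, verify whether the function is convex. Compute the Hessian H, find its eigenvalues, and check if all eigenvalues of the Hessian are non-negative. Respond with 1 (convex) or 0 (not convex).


The Hessian of f(x,y) = -6*x^2 + 6*x*y - 6*y^2 - 10*x + 6*y + 1 is:
H = [[-12, 6], [6, -12]]
Trace = -12 - 12 = -24
Determinant = -12*-12 - (6)^2 = 108
Discriminant = (-24)^2 - 4*108 = 144.0
Eigenvalues: lambda_1 = -18.0, lambda_2 = -6.0
The function is not convex.

0


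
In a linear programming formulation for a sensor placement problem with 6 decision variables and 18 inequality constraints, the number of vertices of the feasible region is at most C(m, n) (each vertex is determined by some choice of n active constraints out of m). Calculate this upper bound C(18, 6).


Each vertex corresponds to some choice of n active constraints out of m, so the number of vertices is at most C(m, n) = m! / (n!(m-n)!).
m = 18, n = 6
Numerator: 18 * 17 * 16 * 15 * 14 * 13
Denominator: 6! = 720
C(18, 6) = 18564


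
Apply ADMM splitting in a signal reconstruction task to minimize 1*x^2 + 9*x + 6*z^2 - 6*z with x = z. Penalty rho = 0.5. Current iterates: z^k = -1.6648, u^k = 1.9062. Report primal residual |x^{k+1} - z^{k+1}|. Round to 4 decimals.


ADMM iteration with rho = 0.5, z^k = -1.6648, u^k = 1.9062
Step 1: x-update.
Minimize 1*x^2 + 9*x + (0.5/2)*(x + 1.6648 + 1.9062)^2
FOC: (2*1 + 0.5)*x = -9 + 0.5*(-1.6648 - 1.9062)
x^{k+1} = -4.3142
Step 2: z-update.
Minimize 6*z^2 - 6*z + (0.5/2)*(-4.3142 - z + 1.9062)^2
FOC: (2*6 + 0.5)*z = 6 + 0.5*(-4.3142 + 1.9062)
z^{k+1} = 0.3837
Step 3: u-update.
u^{k+1} = 1.9062 - 4.3142 - 0.3837 = -2.7917
Step 4: Primal residual = |-4.3142 - 0.3837| = 4.6979


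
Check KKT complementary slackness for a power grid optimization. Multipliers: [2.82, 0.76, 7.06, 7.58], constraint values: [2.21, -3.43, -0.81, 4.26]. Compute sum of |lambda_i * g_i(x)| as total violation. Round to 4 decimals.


KKT complementary slackness check:
lambda_1 * g_1 = 2.82 * 2.21 = 6.2322
lambda_2 * g_2 = 0.76 * -3.43 = -2.6068
lambda_3 * g_3 = 7.06 * -0.81 = -5.7186
lambda_4 * g_4 = 7.58 * 4.26 = 32.2908
Total violation = 6.2322 + 2.6068 + 5.7186 + 32.2908 = 46.8484


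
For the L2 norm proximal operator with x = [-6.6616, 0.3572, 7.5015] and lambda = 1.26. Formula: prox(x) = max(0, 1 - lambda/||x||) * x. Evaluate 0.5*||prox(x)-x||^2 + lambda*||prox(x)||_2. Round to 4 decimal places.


Step 1: Compute ||x||.
||x|| = 10.0388
Step 2: Compute scaling factor.
scale = max(0, 1 - 1.26/10.0388) = 0.8745
Step 3: prox(x) = [-5.8255, 0.3124, 6.56]
||prox(x)|| = 8.7788
Step 4: Proximal objective.
0.5*||prox-x||^2 = 0.7938
lambda*||prox|| = 11.0613
Total = 11.8551


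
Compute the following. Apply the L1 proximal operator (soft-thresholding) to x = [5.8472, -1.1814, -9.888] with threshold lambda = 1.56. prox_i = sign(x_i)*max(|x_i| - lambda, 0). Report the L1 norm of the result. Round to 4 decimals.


Soft-thresholding with lambda = 1.56:
prox(5.8472) = sign(5.8472)*max(|5.8472| - 1.56, 0) = 4.2872
prox(-1.1814) = sign(-1.1814)*max(|-1.1814| - 1.56, 0) = 0.0
prox(-9.888) = sign(-9.888)*max(|-9.888| - 1.56, 0) = -8.328
prox(x) = [4.2872, 0.0, -8.328]
||prox(x)||_1 = 4.2872 + 0.0 + 8.328 = 12.6152


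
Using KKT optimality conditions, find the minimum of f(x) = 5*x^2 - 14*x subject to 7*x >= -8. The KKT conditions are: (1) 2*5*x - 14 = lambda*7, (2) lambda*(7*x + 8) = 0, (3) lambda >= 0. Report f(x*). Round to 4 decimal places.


Step 1: Try lambda = 0 (constraint inactive).
Stationarity: 2*5*x - 14 = 0
x* = 14/(2*5) = 1.4
Check constraint: 7*1.4 = 9.8 >= -8 -- satisfied.
Step 2: Compute optimal value.
f(x*) = 5*1.4^2 - 14*1.4 = -9.8


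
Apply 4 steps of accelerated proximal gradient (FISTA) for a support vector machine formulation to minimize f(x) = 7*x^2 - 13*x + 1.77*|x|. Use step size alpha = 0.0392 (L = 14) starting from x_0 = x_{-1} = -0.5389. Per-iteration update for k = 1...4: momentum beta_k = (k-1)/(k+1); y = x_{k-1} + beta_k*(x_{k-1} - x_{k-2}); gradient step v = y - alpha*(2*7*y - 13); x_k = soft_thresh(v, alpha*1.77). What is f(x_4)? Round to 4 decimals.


FISTA on f(x) = 7*x^2 - 13*x + 1.77*|x|
L = 14, alpha = 0.0392
Iteration 1: beta = 0.0, y = -0.5389 + 0.0*(-0.5389 + 0.5389) = -0.5389
  grad(y) = -20.5446, v = y - alpha*grad = 0.2664
  prox(v) = soft_thresh(0.2664, 0.0694) = 0.1971
Iteration 2: beta = 0.3333, y = 0.1971 + 0.3333*(0.1971 + 0.5389) = 0.4424
  grad(y) = -6.8066, v = y - alpha*grad = 0.7092
  prox(v) = soft_thresh(0.7092, 0.0694) = 0.6398
Iteration 3: beta = 0.5, y = 0.6398 + 0.5*(0.6398 - 0.1971) = 0.8612
  grad(y) = -0.9432, v = y - alpha*grad = 0.8982
  prox(v) = soft_thresh(0.8982, 0.0694) = 0.8288
Iteration 4: beta = 0.6, y = 0.8288 + 0.6*(0.8288 - 0.6398) = 0.9422
  grad(y) = 0.1904, v = y - alpha*grad = 0.9347
  prox(v) = soft_thresh(0.9347, 0.0694) = 0.8653
f(x_4) = 7*0.8653^2 - 13*0.8653 + 1.77*|0.8653| = -4.4761


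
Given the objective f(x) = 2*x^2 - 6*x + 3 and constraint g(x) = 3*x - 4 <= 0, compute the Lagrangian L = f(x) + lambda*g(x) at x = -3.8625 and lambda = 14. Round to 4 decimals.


Step 1: Evaluate f(x).
f(-3.8625) = 2*(-3.8625)^2 - 6*(-3.8625) + 3 = 56.0128
Step 2: Evaluate g(x).
g(-3.8625) = 3*-3.8625 - 4 = -15.5875
Step 3: Compute Lagrangian.
L = 56.0128 + 14*-15.5875 = -162.2122


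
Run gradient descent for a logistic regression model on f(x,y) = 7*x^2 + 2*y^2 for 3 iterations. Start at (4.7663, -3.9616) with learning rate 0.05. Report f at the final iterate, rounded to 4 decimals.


Gradient descent on f(x,y) = 7*x^2 + 2*y^2.
Starting point: (4.7663, -3.9616), alpha = 0.05
Step 1: grad_x = 2*7*4.7663 = 66.7282, grad_y = 2*2*-3.9616 = -15.8464
  x_1 = 4.7663 - 0.05*66.7282 = 1.4299
  y_1 = -3.9616 - 0.05*-15.8464 = -3.1693
Step 2: grad_x = 2*7*1.4299 = 20.0185, grad_y = 2*2*-3.1693 = -12.6771
  x_2 = 1.4299 - 0.05*20.0185 = 0.429
  y_2 = -3.1693 - 0.05*-12.6771 = -2.5354
Step 3: grad_x = 2*7*0.429 = 6.0055, grad_y = 2*2*-2.5354 = -10.1417
  x_3 = 0.429 - 0.05*6.0055 = 0.1287
  y_3 = -2.5354 - 0.05*-10.1417 = -2.0283
f(0.1287, -2.0283) = 7*0.1287^2 + 2*(-2.0283)^2 = 8.3442


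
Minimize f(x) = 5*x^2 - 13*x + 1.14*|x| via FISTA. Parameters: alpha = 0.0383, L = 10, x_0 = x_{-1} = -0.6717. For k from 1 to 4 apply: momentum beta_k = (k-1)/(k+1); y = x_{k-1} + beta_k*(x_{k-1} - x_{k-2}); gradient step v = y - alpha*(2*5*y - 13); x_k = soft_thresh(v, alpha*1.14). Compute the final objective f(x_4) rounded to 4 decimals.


FISTA on f(x) = 5*x^2 - 13*x + 1.14*|x|
L = 10, alpha = 0.0383
Iteration 1: beta = 0.0, y = -0.6717 + 0.0*(-0.6717 + 0.6717) = -0.6717
  grad(y) = -19.717, v = y - alpha*grad = 0.0835
  prox(v) = soft_thresh(0.0835, 0.0437) = 0.0398
Iteration 2: beta = 0.3333, y = 0.0398 + 0.3333*(0.0398 + 0.6717) = 0.277
  grad(y) = -10.2303, v = y - alpha*grad = 0.6688
  prox(v) = soft_thresh(0.6688, 0.0437) = 0.6251
Iteration 3: beta = 0.5, y = 0.6251 + 0.5*(0.6251 - 0.0398) = 0.9178
  grad(y) = -3.8221, v = y - alpha*grad = 1.0642
  prox(v) = soft_thresh(1.0642, 0.0437) = 1.0205
Iteration 4: beta = 0.6, y = 1.0205 + 0.6*(1.0205 - 0.6251) = 1.2577
  grad(y) = -0.4225, v = y - alpha*grad = 1.2739
  prox(v) = soft_thresh(1.2739, 0.0437) = 1.2303
f(x_4) = 5*1.2303^2 - 13*1.2303 + 1.14*|1.2303| = -7.0232


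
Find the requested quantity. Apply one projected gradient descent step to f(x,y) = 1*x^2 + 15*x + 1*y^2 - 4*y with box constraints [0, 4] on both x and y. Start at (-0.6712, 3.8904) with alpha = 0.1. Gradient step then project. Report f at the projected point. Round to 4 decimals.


Step 1: Compute gradient at (-0.6712, 3.8904).
grad_x = 2*1*-0.6712 + 15 = 13.6576
grad_y = 2*1*3.8904 - 4 = 3.7808
Step 2: Gradient step.
x_raw = -0.6712 - 0.1*13.6576 = -2.037
y_raw = 3.8904 - 0.1*3.7808 = 3.5123
Step 3: Project onto [0, 4].
x_proj = clip(-2.037) = 0.0
y_proj = clip(3.5123) = 3.5123
Step 4: Evaluate f.
f(0.0, 3.5123) = -1.7129


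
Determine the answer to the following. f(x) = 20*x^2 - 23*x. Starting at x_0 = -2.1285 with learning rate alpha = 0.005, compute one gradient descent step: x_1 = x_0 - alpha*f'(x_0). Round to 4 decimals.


We compute the gradient at x_0 and apply the update.
f'(x) = 40*x - 23
f'(-2.1285) = 40*-2.1285 - 23 = -108.14
x_1 = -2.1285 - 0.005*-108.14 = -1.5878


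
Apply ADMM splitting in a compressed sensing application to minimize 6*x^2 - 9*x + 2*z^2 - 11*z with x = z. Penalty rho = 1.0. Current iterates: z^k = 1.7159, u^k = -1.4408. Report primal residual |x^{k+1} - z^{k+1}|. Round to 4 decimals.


ADMM iteration with rho = 1.0, z^k = 1.7159, u^k = -1.4408
Step 1: x-update.
Minimize 6*x^2 - 9*x + (1.0/2)*(x - 1.7159 - 1.4408)^2
FOC: (2*6 + 1.0)*x = 9 + 1.0*(1.7159 + 1.4408)
x^{k+1} = 0.9351
Step 2: z-update.
Minimize 2*z^2 - 11*z + (1.0/2)*(0.9351 - z - 1.4408)^2
FOC: (2*2 + 1.0)*z = 11 + 1.0*(0.9351 - 1.4408)
z^{k+1} = 2.0989
Step 3: u-update.
u^{k+1} = -1.4408 + 0.9351 - 2.0989 = -2.6045
Step 4: Primal residual = |0.9351 - 2.0989| = 1.1637


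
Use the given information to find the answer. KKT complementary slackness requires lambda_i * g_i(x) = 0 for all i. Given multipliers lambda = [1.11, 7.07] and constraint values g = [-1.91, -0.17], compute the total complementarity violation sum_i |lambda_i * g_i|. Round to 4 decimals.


KKT complementary slackness check:
lambda_1 * g_1 = 1.11 * -1.91 = -2.1201
lambda_2 * g_2 = 7.07 * -0.17 = -1.2019
Total violation = 2.1201 + 1.2019 = 3.322


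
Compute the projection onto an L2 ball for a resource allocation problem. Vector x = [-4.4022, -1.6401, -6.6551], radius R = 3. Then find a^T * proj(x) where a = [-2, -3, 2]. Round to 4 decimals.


Step 1: Compute ||x|| (intermediates to 6 decimals).
||x|| = sqrt((-4.4022)^2 + (-1.6401)^2 + (-6.6551)^2) = 8.146143
Step 2: Project.
Since ||x|| > R, scale = R/||x|| = 3/8.146143 = 0.368272, proj(x) = scale * x
proj(x) = [-1.621207, -0.604003, -2.450887]
Step 3: Dot product.
a^T * proj(x) = -2*(-1.621207) - 3*(-0.604003) + 2*(-2.450887) = 0.1526


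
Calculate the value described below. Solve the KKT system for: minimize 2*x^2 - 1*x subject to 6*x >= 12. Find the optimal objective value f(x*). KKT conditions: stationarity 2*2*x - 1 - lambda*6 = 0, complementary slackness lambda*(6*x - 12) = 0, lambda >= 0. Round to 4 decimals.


Step 1: Try lambda = 0 (constraint inactive).
x_unc = 1/(2*2) = 0.25
Check: 6*0.25 = 1.5 < 12 -- violated!
Step 2: Constraint must be active: 6*x = 12
x* = 12/6 = 2.0
lambda = (2*2*2.0 - 1)/6 = 1.1667
Step 3: Compute optimal value.
f(x*) = 2*2.0^2 - 1*2.0 = 6.0


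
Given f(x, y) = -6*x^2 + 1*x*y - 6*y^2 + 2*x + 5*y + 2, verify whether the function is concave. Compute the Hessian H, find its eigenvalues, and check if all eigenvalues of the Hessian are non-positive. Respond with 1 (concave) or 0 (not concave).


The Hessian of f(x,y) = -6*x^2 + 1*x*y - 6*y^2 + 2*x + 5*y + 2 is:
H = [[-12, 1], [1, -12]]
Trace = -12 - 12 = -24
Determinant = -12*-12 - (1)^2 = 143
Discriminant = (-24)^2 - 4*143 = 4.0
Eigenvalues: lambda_1 = -13.0, lambda_2 = -11.0
The function is concave.

1


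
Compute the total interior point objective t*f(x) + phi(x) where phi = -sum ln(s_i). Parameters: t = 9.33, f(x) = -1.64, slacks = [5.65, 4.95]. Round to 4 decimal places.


Step 1: Compute log-barrier.
ln values: [1.7317, 1.5994]
phi = -(1.7317 + 1.5994) = -3.331
Step 2: Compute augmented objective.
t*f(x) = 9.33*-1.64 = -15.3012
Total = -15.3012 - 3.331 = -18.6322


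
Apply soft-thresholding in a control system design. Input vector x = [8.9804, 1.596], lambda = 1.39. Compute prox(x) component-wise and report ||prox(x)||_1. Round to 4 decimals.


Soft-thresholding with lambda = 1.39:
prox(8.9804) = sign(8.9804)*max(|8.9804| - 1.39, 0) = 7.5904
prox(1.596) = sign(1.596)*max(|1.596| - 1.39, 0) = 0.206
prox(x) = [7.5904, 0.206]
||prox(x)||_1 = 7.5904 + 0.206 = 7.7964


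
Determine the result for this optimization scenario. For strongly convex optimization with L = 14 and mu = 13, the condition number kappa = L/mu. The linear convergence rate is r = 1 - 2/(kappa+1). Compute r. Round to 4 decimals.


Step 1: Compute the condition number.
kappa = L/mu = 14/13 = 1.0769
Step 2: Compute the convergence rate.
r = 1 - 2/(kappa + 1) = 1 - 2*mu/(L + mu) = (L - mu)/(L + mu) = 1/27 = 0.037


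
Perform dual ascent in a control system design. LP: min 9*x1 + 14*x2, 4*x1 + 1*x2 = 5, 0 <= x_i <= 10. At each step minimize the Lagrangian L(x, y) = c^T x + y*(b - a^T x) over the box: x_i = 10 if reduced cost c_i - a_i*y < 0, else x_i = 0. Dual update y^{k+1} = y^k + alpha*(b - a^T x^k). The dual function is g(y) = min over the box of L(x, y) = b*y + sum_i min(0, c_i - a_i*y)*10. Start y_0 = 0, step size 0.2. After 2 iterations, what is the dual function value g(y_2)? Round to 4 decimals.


Dual ascent for LP: min 9*x1 + 14*x2, 4*x1 + 1*x2 = 5, 0 <= x_i <= 10
Step 1: y^k = 0.0, reduced costs: (9.0, 14.0)
  x^k = (0.0, 0.0), subgradient = b - a^T x = 5.0
  y^{k+1} = 0.0 + 0.2*5.0 = 1.0
Step 2: y^k = 1.0, reduced costs: (5.0, 13.0)
  x^k = (0.0, 0.0), subgradient = b - a^T x = 5.0
  y^{k+1} = 1.0 + 0.2*5.0 = 2.0
Dual objective at y_2 = 2.0: reduced costs (1.0, 12.0), box minimizer x = (0.0, 0.0)
g(y_2) = b*y + (c1 - a1*y)*x1 + (c2 - a2*y)*x2 = 5*2.0 + 1.0*0.0 + 12.0*0.0 = 10.0 + 0.0 + 0.0 = 10.0


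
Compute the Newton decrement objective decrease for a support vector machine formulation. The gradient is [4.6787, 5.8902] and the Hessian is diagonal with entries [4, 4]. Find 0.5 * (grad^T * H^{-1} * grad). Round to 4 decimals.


Step 1: H is diagonal, so H^(-1) * g = [1.1697, 1.4726].
Step 2: g^T H^(-1) g = sum_i g_i^2 / H_ii
  = (4.6787)^2/4 + (5.8902)^2/4
  = 5.4726 + 8.6736 = 14.1462
Step 3: Objective decrease = 0.5 * g^T H^(-1) g = 7.0731


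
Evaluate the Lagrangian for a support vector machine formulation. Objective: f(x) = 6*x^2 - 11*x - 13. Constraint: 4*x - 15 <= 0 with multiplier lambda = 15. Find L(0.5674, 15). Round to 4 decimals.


Step 1: Evaluate f(x).
f(0.5674) = 6*0.5674^2 - 11*0.5674 - 13 = -17.3097
Step 2: Evaluate g(x).
g(0.5674) = 4*0.5674 - 15 = -12.7304
Step 3: Compute Lagrangian.
L = -17.3097 + 15*-12.7304 = -208.2657


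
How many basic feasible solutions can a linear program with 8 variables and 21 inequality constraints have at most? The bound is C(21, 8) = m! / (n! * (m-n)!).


Each vertex corresponds to some choice of n active constraints out of m, so the number of vertices is at most C(m, n) = m! / (n!(m-n)!).
m = 21, n = 8
Numerator: 21 * 20 * 19 * 18 * 17 * 16 * 15 * 14
Denominator: 8! = 40320
C(21, 8) = 203490


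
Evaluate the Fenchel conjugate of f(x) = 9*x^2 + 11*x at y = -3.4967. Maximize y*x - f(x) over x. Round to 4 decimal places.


f*(y) = sup_x {y*x - a*x^2 - b*x} = sup_x {(y-b)*x - a*x^2}
FOC: (y - b) - 2a*x = 0 => x* = (y - b)/(2a)
x* = (-3.4967 - 11)/(2*9) = -0.8054
f*(-3.4967) = (y-b)^2/(4a) = (-3.4967 - 11)^2/(4*9)
= 210.1543/36 = 5.8376


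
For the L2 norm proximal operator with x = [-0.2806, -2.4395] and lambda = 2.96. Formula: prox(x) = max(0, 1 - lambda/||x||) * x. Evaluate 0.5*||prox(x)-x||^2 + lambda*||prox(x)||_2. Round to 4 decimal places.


Step 1: Compute ||x||.
||x|| = 2.4556
Step 2: Compute scaling factor.
scale = max(0, 1 - 2.96/2.4556) = 0.0
Step 3: prox(x) = [-0.0, -0.0]
||prox(x)|| = 0.0
Step 4: Proximal objective.
0.5*||prox-x||^2 = 3.0149
lambda*||prox|| = 0.0
Total = 3.0149


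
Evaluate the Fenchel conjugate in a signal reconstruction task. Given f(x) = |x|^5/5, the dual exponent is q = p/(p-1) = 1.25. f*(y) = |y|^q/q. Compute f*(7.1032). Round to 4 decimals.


The conjugate exponent q satisfies 1/p + 1/q = 1.
p = 5, so q = 5/(5 - 1) = 1.25
|y|^q = 7.1032^1.25 = 11.5962
f*(7.1032) = 11.5962 / 1.25 = 9.277


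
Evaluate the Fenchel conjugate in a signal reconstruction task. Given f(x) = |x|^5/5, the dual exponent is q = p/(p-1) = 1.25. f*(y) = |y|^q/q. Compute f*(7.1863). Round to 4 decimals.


The conjugate exponent q satisfies 1/p + 1/q = 1.
p = 5, so q = 5/(5 - 1) = 1.25
|y|^q = 7.1863^1.25 = 11.7661
f*(7.1863) = 11.7661 / 1.25 = 9.4129


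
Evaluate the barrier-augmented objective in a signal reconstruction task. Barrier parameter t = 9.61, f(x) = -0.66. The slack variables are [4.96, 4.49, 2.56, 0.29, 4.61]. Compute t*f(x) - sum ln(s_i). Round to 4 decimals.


Step 1: Compute log-barrier.
ln values: [1.6014, 1.5019, 0.94, -1.2379, 1.5282]
phi = -(1.6014 + 1.5019 + 0.94 - 1.2379 + 1.5282) = -4.3336
Step 2: Compute augmented objective.
t*f(x) = 9.61*-0.66 = -6.3426
Total = -6.3426 - 4.3336 = -10.6762


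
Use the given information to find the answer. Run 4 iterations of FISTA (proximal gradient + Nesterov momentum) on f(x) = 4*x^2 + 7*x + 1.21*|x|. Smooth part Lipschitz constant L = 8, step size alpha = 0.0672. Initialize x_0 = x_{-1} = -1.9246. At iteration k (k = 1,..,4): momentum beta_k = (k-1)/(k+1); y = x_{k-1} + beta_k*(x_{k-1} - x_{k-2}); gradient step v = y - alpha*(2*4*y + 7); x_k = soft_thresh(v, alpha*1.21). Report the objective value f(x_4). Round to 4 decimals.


FISTA on f(x) = 4*x^2 + 7*x + 1.21*|x|
L = 8, alpha = 0.0672
Iteration 1: beta = 0.0, y = -1.9246 + 0.0*(-1.9246 + 1.9246) = -1.9246
  grad(y) = -8.3968, v = y - alpha*grad = -1.3603
  prox(v) = soft_thresh(-1.3603, 0.0813) = -1.279
Iteration 2: beta = 0.3333, y = -1.279 + 0.3333*(-1.279 + 1.9246) = -1.0638
  grad(y) = -1.5106, v = y - alpha*grad = -0.9623
  prox(v) = soft_thresh(-0.9623, 0.0813) = -0.881
Iteration 3: beta = 0.5, y = -0.881 + 0.5*(-0.881 + 1.279) = -0.682
  grad(y) = 1.5441, v = y - alpha*grad = -0.7858
  prox(v) = soft_thresh(-0.7858, 0.0813) = -0.7044
Iteration 4: beta = 0.6, y = -0.7044 + 0.6*(-0.7044 + 0.881) = -0.5985
  grad(y) = 2.212, v = y - alpha*grad = -0.7471
  prox(v) = soft_thresh(-0.7471, 0.0813) = -0.6658
f(x_4) = 4*(-0.6658)^2 + 7*(-0.6658) + 1.21*|-0.6658| = -2.0818


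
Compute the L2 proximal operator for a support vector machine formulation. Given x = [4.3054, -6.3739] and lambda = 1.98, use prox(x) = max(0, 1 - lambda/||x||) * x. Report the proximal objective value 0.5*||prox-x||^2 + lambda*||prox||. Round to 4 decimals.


Step 1: Compute ||x||.
||x|| = 7.6918
Step 2: Compute scaling factor.
scale = max(0, 1 - 1.98/7.6918) = 0.7426
Step 3: prox(x) = [3.1971, -4.7331]
||prox(x)|| = 5.7118
Step 4: Proximal objective.
0.5*||prox-x||^2 = 1.9602
lambda*||prox|| = 11.3094
Total = 13.2695


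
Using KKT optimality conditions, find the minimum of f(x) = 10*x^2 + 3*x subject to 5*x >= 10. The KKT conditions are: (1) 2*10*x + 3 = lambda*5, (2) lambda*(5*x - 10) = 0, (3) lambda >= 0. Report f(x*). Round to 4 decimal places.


Step 1: Try lambda = 0 (constraint inactive).
x_unc = -3/(2*10) = -0.15
Check: 5*-0.15 = -0.75 < 10 -- violated!
Step 2: Constraint must be active: 5*x = 10
x* = 10/5 = 2.0
lambda = (2*10*2.0 + 3)/5 = 8.6
Step 3: Compute optimal value.
f(x*) = 10*2.0^2 + 3*2.0 = 46.0


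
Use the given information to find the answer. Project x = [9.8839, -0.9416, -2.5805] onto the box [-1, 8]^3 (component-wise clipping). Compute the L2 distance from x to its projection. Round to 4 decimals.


Project each component onto [-1, 8].
clip(9.8839) = 8.0, clip(-0.9416) = -0.9416, clip(-2.5805) = -1.0
Projection = [8.0, -0.9416, -1.0]
Squared diffs: [3.5491, 0.0, 2.498]
Distance = sqrt(6.0471) = 2.4591


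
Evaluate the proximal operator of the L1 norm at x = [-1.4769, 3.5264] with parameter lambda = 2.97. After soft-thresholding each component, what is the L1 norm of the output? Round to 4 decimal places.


Soft-thresholding with lambda = 2.97:
prox(-1.4769) = sign(-1.4769)*max(|-1.4769| - 2.97, 0) = 0.0
prox(3.5264) = sign(3.5264)*max(|3.5264| - 2.97, 0) = 0.5564
prox(x) = [0.0, 0.5564]
||prox(x)||_1 = 0.0 + 0.5564 = 0.5564


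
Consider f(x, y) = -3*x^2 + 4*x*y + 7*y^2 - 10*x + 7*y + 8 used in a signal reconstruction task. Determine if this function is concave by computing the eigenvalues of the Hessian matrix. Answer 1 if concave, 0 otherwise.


The Hessian of f(x,y) = -3*x^2 + 4*x*y + 7*y^2 - 10*x + 7*y + 8 is:
H = [[-6, 4], [4, 14]]
Trace = -6 + 14 = 8
Determinant = -6*14 - (4)^2 = -100
Discriminant = (8)^2 - 4*-100 = 464.0
Eigenvalues: lambda_1 = -6.7703, lambda_2 = 14.7703
The function is not concave.

0


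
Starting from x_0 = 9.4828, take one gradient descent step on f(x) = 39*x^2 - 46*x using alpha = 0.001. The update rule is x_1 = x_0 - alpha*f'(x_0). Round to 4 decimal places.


We compute the gradient at x_0 and apply the update.
f'(x) = 78*x - 46
f'(9.4828) = 78*9.4828 - 46 = 693.6584
x_1 = 9.4828 - 0.001*693.6584 = 8.7891


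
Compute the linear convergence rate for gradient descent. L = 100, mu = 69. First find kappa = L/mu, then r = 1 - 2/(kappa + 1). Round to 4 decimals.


Step 1: Compute the condition number.
kappa = L/mu = 100/69 = 1.4493
Step 2: Compute the convergence rate.
r = 1 - 2/(kappa + 1) = 1 - 2*mu/(L + mu) = (L - mu)/(L + mu) = 31/169 = 0.1834


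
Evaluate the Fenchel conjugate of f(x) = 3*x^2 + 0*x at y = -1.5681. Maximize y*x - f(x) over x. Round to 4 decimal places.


f*(y) = sup_x {y*x - a*x^2 - b*x} = sup_x {(y-b)*x - a*x^2}
FOC: (y - b) - 2a*x = 0 => x* = (y - b)/(2a)
x* = (-1.5681 - 0)/(2*3) = -0.2614
f*(-1.5681) = (y-b)^2/(4a) = (-1.5681 - 0)^2/(4*3)
= 2.4589/12 = 0.2049


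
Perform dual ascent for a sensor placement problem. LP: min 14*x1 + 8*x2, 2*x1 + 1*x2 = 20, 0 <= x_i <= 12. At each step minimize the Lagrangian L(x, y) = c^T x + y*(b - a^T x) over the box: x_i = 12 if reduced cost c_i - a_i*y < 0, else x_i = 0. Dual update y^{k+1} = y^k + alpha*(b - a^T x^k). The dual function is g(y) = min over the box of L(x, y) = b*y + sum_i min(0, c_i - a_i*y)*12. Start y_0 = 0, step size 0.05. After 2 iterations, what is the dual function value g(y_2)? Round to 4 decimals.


Dual ascent for LP: min 14*x1 + 8*x2, 2*x1 + 1*x2 = 20, 0 <= x_i <= 12
Step 1: y^k = 0.0, reduced costs: (14.0, 8.0)
  x^k = (0.0, 0.0), subgradient = b - a^T x = 20.0
  y^{k+1} = 0.0 + 0.05*20.0 = 1.0
Step 2: y^k = 1.0, reduced costs: (12.0, 7.0)
  x^k = (0.0, 0.0), subgradient = b - a^T x = 20.0
  y^{k+1} = 1.0 + 0.05*20.0 = 2.0
Dual objective at y_2 = 2.0: reduced costs (10.0, 6.0), box minimizer x = (0.0, 0.0)
g(y_2) = b*y + (c1 - a1*y)*x1 + (c2 - a2*y)*x2 = 20*2.0 + 10.0*0.0 + 6.0*0.0 = 40.0 + 0.0 + 0.0 = 40.0


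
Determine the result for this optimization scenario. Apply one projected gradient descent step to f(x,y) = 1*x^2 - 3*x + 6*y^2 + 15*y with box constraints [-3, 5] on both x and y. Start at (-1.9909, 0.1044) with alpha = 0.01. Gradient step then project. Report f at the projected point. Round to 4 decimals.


Step 1: Compute gradient at (-1.9909, 0.1044).
grad_x = 2*1*-1.9909 - 3 = -6.9818
grad_y = 2*6*0.1044 + 15 = 16.2528
Step 2: Gradient step.
x_raw = -1.9909 - 0.01*-6.9818 = -1.9211
y_raw = 0.1044 - 0.01*16.2528 = -0.0581
Step 3: Project onto [-3, 5].
x_proj = clip(-1.9211) = -1.9211
y_proj = clip(-0.0581) = -0.0581
Step 4: Evaluate f.
f(-1.9211, -0.0581) = 8.6022


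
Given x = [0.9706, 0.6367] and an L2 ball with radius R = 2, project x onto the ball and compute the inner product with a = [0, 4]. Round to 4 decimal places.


Step 1: Compute ||x|| (intermediates to 6 decimals).
||x|| = sqrt(0.9706^2 + 0.6367^2) = 1.160798
Step 2: Project.
Since ||x|| <= R, proj = x (no scaling needed).
proj(x) = [0.9706, 0.6367]
Step 3: Dot product.
a^T * proj(x) = 0*0.9706 + 4*0.6367 = 2.5468


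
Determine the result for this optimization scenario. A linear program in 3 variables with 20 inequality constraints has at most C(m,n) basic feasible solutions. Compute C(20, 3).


Each vertex corresponds to some choice of n active constraints out of m, so the number of vertices is at most C(m, n) = m! / (n!(m-n)!).
m = 20, n = 3
Numerator: 20 * 19 * 18
Denominator: 3! = 6
C(20, 3) = 1140


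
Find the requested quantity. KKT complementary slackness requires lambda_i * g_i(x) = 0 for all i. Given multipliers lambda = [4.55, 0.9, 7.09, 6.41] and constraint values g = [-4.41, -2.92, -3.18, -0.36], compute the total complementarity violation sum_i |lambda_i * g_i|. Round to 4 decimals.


KKT complementary slackness check:
lambda_1 * g_1 = 4.55 * -4.41 = -20.0655
lambda_2 * g_2 = 0.9 * -2.92 = -2.628
lambda_3 * g_3 = 7.09 * -3.18 = -22.5462
lambda_4 * g_4 = 6.41 * -0.36 = -2.3076
Total violation = 20.0655 + 2.628 + 22.5462 + 2.3076 = 47.5473


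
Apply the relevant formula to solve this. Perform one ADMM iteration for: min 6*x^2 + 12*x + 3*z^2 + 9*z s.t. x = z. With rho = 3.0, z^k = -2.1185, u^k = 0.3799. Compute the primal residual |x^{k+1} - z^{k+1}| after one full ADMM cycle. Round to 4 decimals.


ADMM iteration with rho = 3.0, z^k = -2.1185, u^k = 0.3799
Step 1: x-update.
Minimize 6*x^2 + 12*x + (3.0/2)*(x + 2.1185 + 0.3799)^2
FOC: (2*6 + 3.0)*x = -12 + 3.0*(-2.1185 - 0.3799)
x^{k+1} = -1.2997
Step 2: z-update.
Minimize 3*z^2 + 9*z + (3.0/2)*(-1.2997 - z + 0.3799)^2
FOC: (2*3 + 3.0)*z = -9 + 3.0*(-1.2997 + 0.3799)
z^{k+1} = -1.3066
Step 3: u-update.
u^{k+1} = 0.3799 - 1.2997 + 1.3066 = 0.3868
Step 4: Primal residual = |-1.2997 + 1.3066| = 0.0069


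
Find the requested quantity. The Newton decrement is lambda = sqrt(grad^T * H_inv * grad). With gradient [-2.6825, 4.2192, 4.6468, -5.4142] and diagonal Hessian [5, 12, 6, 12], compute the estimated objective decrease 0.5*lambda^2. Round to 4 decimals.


Step 1: H is diagonal, so H^(-1) * g = [-0.5365, 0.3516, 0.7745, -0.4512].
Step 2: g^T H^(-1) g = sum_i g_i^2 / H_ii
  = (-2.6825)^2/5 + (4.2192)^2/12 + (4.6468)^2/6 + (-5.4142)^2/12
  = 1.4392 + 1.4835 + 3.5988 + 2.4428 = 8.9642
Step 3: Objective decrease = 0.5 * g^T H^(-1) g = 4.4821


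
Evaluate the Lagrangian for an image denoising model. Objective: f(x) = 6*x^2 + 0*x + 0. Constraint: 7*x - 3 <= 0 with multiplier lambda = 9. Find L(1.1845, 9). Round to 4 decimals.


Step 1: Evaluate f(x).
f(1.1845) = 6*1.1845^2 + 0*1.1845 + 0 = 8.4182
Step 2: Evaluate g(x).
g(1.1845) = 7*1.1845 - 3 = 5.2915
Step 3: Compute Lagrangian.
L = 8.4182 + 9*5.2915 = 56.0417


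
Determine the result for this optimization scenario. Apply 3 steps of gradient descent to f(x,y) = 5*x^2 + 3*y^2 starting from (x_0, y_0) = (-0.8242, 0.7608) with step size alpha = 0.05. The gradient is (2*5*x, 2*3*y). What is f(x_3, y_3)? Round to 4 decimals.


Gradient descent on f(x,y) = 5*x^2 + 3*y^2.
Starting point: (-0.8242, 0.7608), alpha = 0.05
Step 1: grad_x = 2*5*-0.8242 = -8.242, grad_y = 2*3*0.7608 = 4.5648
  x_1 = -0.8242 - 0.05*-8.242 = -0.4121
  y_1 = 0.7608 - 0.05*4.5648 = 0.5326
Step 2: grad_x = 2*5*-0.4121 = -4.121, grad_y = 2*3*0.5326 = 3.1954
  x_2 = -0.4121 - 0.05*-4.121 = -0.2061
  y_2 = 0.5326 - 0.05*3.1954 = 0.3728
Step 3: grad_x = 2*5*-0.2061 = -2.0605, grad_y = 2*3*0.3728 = 2.2368
  x_3 = -0.2061 - 0.05*-2.0605 = -0.103
  y_3 = 0.3728 - 0.05*2.2368 = 0.261
f(-0.103, 0.261) = 5*(-0.103)^2 + 3*0.261^2 = 0.2574


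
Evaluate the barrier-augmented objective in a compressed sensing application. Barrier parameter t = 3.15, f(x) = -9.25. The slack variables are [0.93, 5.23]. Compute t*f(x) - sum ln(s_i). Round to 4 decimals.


Step 1: Compute log-barrier.
ln values: [-0.0726, 1.6544]
phi = -(-0.0726 + 1.6544) = -1.5818
Step 2: Compute augmented objective.
t*f(x) = 3.15*-9.25 = -29.1375
Total = -29.1375 - 1.5818 = -30.7193


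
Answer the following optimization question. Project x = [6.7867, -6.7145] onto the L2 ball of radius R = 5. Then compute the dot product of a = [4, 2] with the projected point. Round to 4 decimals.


Step 1: Compute ||x|| (intermediates to 6 decimals).
||x|| = sqrt(6.7867^2 + (-6.7145)^2) = 9.546927
Step 2: Project.
Since ||x|| > R, scale = R/||x|| = 5/9.546927 = 0.523729, proj(x) = scale * x
proj(x) = [3.554392, -3.516578]
Step 3: Dot product.
a^T * proj(x) = 4*3.554392 + 2*(-3.516578) = 7.1844


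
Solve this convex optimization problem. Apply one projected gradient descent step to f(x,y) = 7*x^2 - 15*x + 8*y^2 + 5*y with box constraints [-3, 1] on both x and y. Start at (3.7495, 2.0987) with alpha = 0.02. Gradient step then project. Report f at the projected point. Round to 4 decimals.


Step 1: Compute gradient at (3.7495, 2.0987).
grad_x = 2*7*3.7495 - 15 = 37.493
grad_y = 2*8*2.0987 + 5 = 38.5792
Step 2: Gradient step.
x_raw = 3.7495 - 0.02*37.493 = 2.9996
y_raw = 2.0987 - 0.02*38.5792 = 1.3271
Step 3: Project onto [-3, 1].
x_proj = clip(2.9996) = 1.0
y_proj = clip(1.3271) = 1.0
Step 4: Evaluate f.
f(1.0, 1.0) = 5.0
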